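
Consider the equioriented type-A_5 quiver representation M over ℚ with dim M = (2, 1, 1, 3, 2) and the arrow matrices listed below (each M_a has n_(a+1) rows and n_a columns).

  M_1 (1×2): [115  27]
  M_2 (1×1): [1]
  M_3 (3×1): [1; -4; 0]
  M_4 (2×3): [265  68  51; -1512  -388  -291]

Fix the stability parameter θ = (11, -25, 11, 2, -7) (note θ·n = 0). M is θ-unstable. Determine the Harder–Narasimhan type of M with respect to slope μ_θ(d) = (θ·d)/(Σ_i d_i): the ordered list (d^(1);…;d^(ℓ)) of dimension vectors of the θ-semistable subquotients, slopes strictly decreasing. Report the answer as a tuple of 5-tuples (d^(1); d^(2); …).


Barcode: M ≅ I[1,1], I[1,5], I[4,4], I[4,5]. HN layers by μ_θ (4 steps, strictly decreasing):
  μ^(1)=11; μ^(2)=2; μ^(3)=-5/2; μ^(4)=-7

((1, 0, 0, 0, 0); (0, 0, 1, 2, 1); (0, 0, 0, 1, 1); (1, 1, 0, 0, 0))


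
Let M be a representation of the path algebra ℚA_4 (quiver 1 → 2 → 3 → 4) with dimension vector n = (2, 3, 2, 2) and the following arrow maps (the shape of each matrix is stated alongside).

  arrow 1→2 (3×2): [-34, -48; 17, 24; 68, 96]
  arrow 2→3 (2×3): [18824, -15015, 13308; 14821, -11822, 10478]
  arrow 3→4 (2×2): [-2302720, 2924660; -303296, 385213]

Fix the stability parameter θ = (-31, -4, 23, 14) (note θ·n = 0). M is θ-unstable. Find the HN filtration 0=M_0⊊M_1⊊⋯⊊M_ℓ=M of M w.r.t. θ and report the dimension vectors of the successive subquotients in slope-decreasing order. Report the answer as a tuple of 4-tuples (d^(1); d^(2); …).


Via rank(M_{q-1}∘⋯∘M_p): M ≅ I[1,1], I[1,3], I[2,2], I[2,4], I[4,4].
μ_θ-semistable layers: μ^(1)=23; μ^(2)=37/2; μ^(3)=14; μ^(4)=-4; μ^(5)=-31

((0, 0, 1, 0); (0, 0, 1, 1); (0, 0, 0, 1); (0, 3, 0, 0); (2, 0, 0, 0))


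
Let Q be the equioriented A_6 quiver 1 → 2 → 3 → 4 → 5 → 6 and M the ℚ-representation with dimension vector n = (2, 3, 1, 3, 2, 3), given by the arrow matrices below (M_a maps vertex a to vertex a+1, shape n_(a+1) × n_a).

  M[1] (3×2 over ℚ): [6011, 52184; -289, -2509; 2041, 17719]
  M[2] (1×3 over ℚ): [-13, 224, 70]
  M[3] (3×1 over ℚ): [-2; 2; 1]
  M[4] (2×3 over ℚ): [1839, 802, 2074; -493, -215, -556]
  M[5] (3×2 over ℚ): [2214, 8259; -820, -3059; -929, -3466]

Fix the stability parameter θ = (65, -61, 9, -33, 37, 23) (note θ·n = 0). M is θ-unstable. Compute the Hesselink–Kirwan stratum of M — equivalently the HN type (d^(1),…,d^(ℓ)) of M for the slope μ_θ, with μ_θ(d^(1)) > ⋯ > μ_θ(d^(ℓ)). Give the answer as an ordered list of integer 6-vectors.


Interval decomposition of M: I[1,2], I[1,4], I[2,2], I[4,6]^2, I[6,6].
HN type (ℓ=6): μ^(1)=30; μ^(2)=23; μ^(3)=2; μ^(4)=-5; μ^(5)=-33; μ^(6)=-61

((0, 0, 0, 0, 2, 2); (0, 0, 0, 0, 0, 1); (1, 1, 0, 0, 0, 0); (1, 1, 1, 1, 0, 0); (0, 0, 0, 2, 0, 0); (0, 1, 0, 0, 0, 0))


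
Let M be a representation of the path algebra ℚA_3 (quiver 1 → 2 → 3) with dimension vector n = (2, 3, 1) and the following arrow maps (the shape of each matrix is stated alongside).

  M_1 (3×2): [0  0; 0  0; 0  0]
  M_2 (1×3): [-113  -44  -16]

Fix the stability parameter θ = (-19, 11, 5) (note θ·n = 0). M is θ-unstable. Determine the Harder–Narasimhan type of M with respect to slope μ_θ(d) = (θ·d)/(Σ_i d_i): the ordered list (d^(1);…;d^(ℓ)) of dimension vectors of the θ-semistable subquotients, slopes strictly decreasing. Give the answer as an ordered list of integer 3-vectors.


Barcode: M ≅ I[1,1]^2, I[2,2]^2, I[2,3]. HN layers by μ_θ (3 steps, strictly decreasing):
  μ^(1)=11; μ^(2)=8; μ^(3)=-19

((0, 2, 0); (0, 1, 1); (2, 0, 0))


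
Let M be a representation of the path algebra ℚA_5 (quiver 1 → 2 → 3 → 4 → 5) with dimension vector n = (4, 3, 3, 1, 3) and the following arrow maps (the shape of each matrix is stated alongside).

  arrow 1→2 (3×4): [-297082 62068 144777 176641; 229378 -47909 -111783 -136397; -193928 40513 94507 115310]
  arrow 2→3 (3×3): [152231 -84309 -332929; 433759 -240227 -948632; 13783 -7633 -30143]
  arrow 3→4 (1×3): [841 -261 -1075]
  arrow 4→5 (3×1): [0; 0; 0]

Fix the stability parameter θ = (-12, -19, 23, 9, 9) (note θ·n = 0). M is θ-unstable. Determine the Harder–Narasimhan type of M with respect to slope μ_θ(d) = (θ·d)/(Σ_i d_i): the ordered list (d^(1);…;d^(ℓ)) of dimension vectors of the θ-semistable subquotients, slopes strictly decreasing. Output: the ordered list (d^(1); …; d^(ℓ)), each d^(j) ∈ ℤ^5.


Barcode: M ≅ I[1,1], I[1,2], I[1,3], I[1,4], I[3,3], I[5,5]^3. HN layers by μ_θ (5 steps, strictly decreasing):
  μ^(1)=23; μ^(2)=16; μ^(3)=9; μ^(4)=-12; μ^(5)=-31/2

((0, 0, 2, 0, 0); (0, 0, 1, 1, 0); (0, 0, 0, 0, 3); (1, 0, 0, 0, 0); (3, 3, 0, 0, 0))


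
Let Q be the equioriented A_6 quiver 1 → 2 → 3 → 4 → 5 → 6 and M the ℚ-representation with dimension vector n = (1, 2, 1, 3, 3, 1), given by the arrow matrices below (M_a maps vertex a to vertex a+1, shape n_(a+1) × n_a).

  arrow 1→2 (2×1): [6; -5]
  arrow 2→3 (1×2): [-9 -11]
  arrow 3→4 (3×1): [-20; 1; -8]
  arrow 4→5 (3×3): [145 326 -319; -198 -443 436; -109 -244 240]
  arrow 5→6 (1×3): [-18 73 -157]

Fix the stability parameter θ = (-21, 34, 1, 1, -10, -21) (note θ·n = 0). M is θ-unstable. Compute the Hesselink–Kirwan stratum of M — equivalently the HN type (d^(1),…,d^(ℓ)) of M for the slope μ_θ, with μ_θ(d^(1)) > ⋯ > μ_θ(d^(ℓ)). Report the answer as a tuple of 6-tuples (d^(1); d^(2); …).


Via rank(M_{q-1}∘⋯∘M_p): M ≅ I[1,6], I[2,2], I[4,5]^2.
μ_θ-semistable layers: μ^(1)=34; μ^(2)=1; μ^(3)=-9/2; μ^(4)=-21

((0, 1, 0, 0, 0, 0); (0, 1, 1, 1, 1, 1); (0, 0, 0, 2, 2, 0); (1, 0, 0, 0, 0, 0))


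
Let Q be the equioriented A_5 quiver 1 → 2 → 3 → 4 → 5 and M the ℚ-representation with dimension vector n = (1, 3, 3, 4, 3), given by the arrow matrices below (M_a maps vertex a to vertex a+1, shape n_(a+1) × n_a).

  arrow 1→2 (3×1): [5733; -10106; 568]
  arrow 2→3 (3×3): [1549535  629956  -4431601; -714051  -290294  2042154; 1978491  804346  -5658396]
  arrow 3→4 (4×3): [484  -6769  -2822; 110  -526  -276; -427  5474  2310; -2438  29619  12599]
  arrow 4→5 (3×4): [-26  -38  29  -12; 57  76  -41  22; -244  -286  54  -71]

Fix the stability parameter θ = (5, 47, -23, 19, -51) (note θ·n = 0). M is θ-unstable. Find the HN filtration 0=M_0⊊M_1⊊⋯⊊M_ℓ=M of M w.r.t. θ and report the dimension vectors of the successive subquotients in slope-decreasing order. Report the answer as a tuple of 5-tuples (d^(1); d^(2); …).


Barcode: M ≅ I[1,5], I[2,2], I[2,5], I[3,5], I[4,4]. HN layers by μ_θ (6 steps, strictly decreasing):
  μ^(1)=47; μ^(2)=19; μ^(3)=-3/5; μ^(4)=-2; μ^(5)=-16; μ^(6)=-23

((0, 1, 0, 0, 0); (0, 0, 0, 1, 0); (1, 1, 1, 1, 1); (0, 1, 1, 1, 1); (0, 0, 0, 1, 1); (0, 0, 1, 0, 0))


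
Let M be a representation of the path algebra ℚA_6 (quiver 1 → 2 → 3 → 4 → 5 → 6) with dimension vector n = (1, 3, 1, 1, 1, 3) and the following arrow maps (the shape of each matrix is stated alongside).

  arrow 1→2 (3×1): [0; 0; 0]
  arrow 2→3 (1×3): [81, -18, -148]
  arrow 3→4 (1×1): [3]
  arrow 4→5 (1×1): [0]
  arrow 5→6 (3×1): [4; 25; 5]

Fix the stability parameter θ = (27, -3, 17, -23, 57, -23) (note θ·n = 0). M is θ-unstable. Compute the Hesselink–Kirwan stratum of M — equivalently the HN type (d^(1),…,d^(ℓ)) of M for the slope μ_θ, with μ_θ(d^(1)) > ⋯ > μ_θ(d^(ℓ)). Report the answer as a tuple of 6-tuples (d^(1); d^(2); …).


Interval decomposition of M: I[1,1], I[2,2]^2, I[2,4], I[5,6], I[6,6]^2.
HN type (ℓ=4): μ^(1)=27; μ^(2)=17; μ^(3)=-3; μ^(4)=-23

((1, 0, 0, 0, 0, 0); (0, 0, 0, 0, 1, 1); (0, 3, 1, 1, 0, 0); (0, 0, 0, 0, 0, 2))


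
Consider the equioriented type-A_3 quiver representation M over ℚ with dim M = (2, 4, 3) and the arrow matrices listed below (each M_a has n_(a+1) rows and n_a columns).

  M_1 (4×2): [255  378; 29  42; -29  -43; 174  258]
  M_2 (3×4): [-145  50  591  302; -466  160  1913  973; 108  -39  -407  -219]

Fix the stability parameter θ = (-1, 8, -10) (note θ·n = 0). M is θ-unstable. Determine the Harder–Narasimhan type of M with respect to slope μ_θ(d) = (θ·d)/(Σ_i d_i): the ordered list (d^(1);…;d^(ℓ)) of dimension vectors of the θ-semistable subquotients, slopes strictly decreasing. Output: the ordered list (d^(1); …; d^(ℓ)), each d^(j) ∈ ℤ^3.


Via rank(M_{q-1}∘⋯∘M_p): M ≅ I[1,3]^2, I[2,2], I[2,3].
μ_θ-semistable layers: μ^(1)=8; μ^(2)=-1

((0, 1, 0); (2, 3, 3))


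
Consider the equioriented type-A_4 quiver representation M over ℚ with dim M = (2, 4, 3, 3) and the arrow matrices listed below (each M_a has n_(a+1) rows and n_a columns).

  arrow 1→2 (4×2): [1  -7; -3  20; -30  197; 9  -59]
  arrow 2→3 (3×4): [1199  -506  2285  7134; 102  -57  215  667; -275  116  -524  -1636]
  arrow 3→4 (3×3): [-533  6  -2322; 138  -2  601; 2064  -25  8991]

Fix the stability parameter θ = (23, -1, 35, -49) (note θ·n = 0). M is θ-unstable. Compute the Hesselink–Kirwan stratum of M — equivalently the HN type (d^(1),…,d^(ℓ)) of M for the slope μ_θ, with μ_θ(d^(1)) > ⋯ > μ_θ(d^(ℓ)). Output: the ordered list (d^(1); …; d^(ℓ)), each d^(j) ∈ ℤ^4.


Barcode: M ≅ I[1,4]^2, I[2,2], I[2,4]. HN layers by μ_θ (3 steps, strictly decreasing):
  μ^(1)=2; μ^(2)=-1; μ^(3)=-5

((2, 2, 2, 2); (0, 1, 0, 0); (0, 1, 1, 1))


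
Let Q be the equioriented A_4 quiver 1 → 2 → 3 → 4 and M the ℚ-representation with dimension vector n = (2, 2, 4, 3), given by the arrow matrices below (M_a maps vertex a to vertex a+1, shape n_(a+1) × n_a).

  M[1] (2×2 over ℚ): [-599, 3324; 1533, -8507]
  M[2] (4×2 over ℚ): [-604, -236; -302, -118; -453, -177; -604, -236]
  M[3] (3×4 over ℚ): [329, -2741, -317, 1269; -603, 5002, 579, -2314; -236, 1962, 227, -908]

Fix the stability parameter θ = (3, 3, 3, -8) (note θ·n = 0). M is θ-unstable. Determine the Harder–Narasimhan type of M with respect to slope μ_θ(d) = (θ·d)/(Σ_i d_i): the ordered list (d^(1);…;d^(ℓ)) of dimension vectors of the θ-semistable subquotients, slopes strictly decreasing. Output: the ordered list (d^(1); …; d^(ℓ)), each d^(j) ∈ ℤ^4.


Via rank(M_{q-1}∘⋯∘M_p): M ≅ I[1,2], I[1,4], I[3,3], I[3,4]^2.
μ_θ-semistable layers: μ^(1)=3; μ^(2)=1/4; μ^(3)=-5/2

((1, 1, 1, 0); (1, 1, 1, 1); (0, 0, 2, 2))


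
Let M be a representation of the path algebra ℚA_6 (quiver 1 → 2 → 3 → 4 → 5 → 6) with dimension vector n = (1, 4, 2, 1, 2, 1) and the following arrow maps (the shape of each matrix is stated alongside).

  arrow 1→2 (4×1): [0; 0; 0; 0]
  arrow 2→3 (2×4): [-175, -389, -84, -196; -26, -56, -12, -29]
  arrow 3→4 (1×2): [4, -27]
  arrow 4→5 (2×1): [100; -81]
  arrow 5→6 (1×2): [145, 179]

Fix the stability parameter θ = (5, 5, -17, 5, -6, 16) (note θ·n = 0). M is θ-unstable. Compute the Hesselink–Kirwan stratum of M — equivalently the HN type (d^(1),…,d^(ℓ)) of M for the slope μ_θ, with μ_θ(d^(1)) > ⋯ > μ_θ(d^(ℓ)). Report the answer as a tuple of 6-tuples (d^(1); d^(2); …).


Barcode: M ≅ I[1,1], I[2,2]^2, I[2,3], I[2,6], I[5,5]. HN layers by μ_θ (4 steps, strictly decreasing):
  μ^(1)=16; μ^(2)=5; μ^(3)=-1/2; μ^(4)=-6

((0, 0, 0, 0, 0, 1); (1, 2, 0, 0, 0, 0); (0, 0, 0, 1, 1, 0); (0, 2, 2, 0, 1, 0))


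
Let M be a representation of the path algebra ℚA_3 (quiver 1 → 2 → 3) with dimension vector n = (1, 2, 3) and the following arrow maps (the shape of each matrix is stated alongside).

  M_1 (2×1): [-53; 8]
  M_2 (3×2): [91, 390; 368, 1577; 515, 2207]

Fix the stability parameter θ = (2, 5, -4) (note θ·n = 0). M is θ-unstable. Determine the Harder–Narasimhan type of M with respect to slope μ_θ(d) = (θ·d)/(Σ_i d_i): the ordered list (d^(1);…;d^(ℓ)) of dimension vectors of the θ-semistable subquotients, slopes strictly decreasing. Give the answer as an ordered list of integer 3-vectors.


Interval decomposition of M: I[1,3], I[2,3], I[3,3].
HN type (ℓ=3): μ^(1)=1; μ^(2)=1/2; μ^(3)=-4

((1, 1, 1); (0, 1, 1); (0, 0, 1))


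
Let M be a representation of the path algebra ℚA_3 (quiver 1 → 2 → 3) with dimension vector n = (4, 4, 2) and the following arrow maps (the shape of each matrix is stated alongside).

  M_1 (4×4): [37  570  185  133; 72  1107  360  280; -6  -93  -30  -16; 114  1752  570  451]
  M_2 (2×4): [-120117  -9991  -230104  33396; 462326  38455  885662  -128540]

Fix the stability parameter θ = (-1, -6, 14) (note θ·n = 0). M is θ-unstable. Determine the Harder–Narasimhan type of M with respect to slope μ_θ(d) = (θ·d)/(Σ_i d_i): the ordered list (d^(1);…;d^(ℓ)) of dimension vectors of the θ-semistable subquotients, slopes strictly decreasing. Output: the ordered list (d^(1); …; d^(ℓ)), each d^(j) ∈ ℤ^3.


Via rank(M_{q-1}∘⋯∘M_p): M ≅ I[1,1], I[1,2], I[1,3]^2, I[2,2].
μ_θ-semistable layers: μ^(1)=14; μ^(2)=-1; μ^(3)=-7/2; μ^(4)=-6

((0, 0, 2); (1, 0, 0); (3, 3, 0); (0, 1, 0))


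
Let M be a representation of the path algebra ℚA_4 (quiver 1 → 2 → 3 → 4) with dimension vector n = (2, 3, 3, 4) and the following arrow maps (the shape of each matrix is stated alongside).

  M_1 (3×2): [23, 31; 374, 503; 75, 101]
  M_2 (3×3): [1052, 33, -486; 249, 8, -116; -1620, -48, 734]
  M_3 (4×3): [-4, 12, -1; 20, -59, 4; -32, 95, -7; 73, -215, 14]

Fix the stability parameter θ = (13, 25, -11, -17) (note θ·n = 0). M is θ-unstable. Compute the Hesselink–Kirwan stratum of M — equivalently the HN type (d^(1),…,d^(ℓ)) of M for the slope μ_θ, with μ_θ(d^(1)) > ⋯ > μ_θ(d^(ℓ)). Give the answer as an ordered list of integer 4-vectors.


Interval decomposition of M: I[1,4]^2, I[2,4], I[4,4].
HN type (ℓ=3): μ^(1)=5/2; μ^(2)=-1; μ^(3)=-17

((2, 2, 2, 2); (0, 1, 1, 1); (0, 0, 0, 1))


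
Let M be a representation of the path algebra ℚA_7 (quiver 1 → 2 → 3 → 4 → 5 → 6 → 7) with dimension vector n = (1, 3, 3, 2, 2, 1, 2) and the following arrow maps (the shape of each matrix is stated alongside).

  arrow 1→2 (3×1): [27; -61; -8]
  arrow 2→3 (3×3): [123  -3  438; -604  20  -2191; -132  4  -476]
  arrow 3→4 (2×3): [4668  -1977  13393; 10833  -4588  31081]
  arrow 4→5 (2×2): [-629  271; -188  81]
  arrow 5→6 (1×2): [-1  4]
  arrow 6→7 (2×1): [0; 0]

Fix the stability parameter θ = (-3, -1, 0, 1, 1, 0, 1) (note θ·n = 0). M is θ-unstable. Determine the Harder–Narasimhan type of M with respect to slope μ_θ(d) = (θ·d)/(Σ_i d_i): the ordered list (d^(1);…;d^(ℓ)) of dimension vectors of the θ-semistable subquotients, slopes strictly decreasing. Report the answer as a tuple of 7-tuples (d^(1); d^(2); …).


Barcode: M ≅ I[1,2], I[2,5], I[2,6], I[3,3], I[7,7]^2. HN layers by μ_θ (5 steps, strictly decreasing):
  μ^(1)=1; μ^(2)=2/3; μ^(3)=0; μ^(4)=-1; μ^(5)=-3

((0, 0, 0, 1, 1, 0, 2); (0, 0, 0, 1, 1, 1, 0); (0, 0, 3, 0, 0, 0, 0); (0, 3, 0, 0, 0, 0, 0); (1, 0, 0, 0, 0, 0, 0))


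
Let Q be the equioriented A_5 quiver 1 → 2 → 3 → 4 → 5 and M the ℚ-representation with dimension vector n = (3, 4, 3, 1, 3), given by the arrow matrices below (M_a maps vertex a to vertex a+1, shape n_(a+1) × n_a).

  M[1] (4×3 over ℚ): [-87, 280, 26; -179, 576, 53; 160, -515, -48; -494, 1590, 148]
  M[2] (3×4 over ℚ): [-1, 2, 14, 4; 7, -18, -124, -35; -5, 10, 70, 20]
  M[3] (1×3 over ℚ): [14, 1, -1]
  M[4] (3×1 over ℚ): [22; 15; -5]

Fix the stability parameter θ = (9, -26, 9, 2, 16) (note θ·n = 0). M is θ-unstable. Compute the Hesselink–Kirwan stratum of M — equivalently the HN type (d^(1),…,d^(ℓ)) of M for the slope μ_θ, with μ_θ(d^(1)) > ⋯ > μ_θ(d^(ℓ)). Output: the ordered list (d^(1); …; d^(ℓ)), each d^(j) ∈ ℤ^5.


Via rank(M_{q-1}∘⋯∘M_p): M ≅ I[1,2]^2, I[1,3], I[2,5], I[3,3], I[5,5]^2.
μ_θ-semistable layers: μ^(1)=16; μ^(2)=9; μ^(3)=11/2; μ^(4)=-17/2; μ^(5)=-26

((0, 0, 0, 0, 3); (0, 0, 2, 0, 0); (0, 0, 1, 1, 0); (3, 3, 0, 0, 0); (0, 1, 0, 0, 0))


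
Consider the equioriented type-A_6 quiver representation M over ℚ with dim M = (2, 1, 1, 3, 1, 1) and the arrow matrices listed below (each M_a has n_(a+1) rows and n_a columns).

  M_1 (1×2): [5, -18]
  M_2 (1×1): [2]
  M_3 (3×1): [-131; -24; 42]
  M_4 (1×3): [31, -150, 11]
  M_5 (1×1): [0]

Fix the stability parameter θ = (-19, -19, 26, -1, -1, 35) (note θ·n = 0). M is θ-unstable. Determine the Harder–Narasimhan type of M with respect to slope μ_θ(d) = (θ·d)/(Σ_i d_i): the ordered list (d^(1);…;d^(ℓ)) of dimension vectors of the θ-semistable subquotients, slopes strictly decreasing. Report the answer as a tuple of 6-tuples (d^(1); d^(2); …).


Interval decomposition of M: I[1,1], I[1,5], I[4,4]^2, I[6,6].
HN type (ℓ=4): μ^(1)=35; μ^(2)=8; μ^(3)=-1; μ^(4)=-19

((0, 0, 0, 0, 0, 1); (0, 0, 1, 1, 1, 0); (0, 0, 0, 2, 0, 0); (2, 1, 0, 0, 0, 0))


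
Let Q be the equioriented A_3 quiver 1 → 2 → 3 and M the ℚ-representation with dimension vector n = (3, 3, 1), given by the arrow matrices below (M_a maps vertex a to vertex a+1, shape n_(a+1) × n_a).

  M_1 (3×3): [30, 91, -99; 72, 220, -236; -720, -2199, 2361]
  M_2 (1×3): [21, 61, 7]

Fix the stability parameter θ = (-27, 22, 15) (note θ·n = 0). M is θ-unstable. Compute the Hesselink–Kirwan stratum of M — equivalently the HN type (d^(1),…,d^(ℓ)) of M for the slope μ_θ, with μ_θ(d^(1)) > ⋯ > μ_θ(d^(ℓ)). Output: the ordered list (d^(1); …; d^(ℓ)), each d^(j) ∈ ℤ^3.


Barcode: M ≅ I[1,1], I[1,2], I[1,3], I[2,2]. HN layers by μ_θ (3 steps, strictly decreasing):
  μ^(1)=22; μ^(2)=37/2; μ^(3)=-27

((0, 2, 0); (0, 1, 1); (3, 0, 0))


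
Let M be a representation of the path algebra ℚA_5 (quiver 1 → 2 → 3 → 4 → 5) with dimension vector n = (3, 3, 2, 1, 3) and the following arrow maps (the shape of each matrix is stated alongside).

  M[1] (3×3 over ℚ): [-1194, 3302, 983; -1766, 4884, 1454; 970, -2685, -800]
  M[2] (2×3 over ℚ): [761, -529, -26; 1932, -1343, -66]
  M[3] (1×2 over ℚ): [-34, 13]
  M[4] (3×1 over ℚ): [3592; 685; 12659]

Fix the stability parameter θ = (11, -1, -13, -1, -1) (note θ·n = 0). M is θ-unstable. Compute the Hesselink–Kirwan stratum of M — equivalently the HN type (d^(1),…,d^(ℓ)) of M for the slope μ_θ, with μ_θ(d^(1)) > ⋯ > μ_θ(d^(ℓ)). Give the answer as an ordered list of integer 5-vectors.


Barcode: M ≅ I[1,2], I[1,3], I[1,5], I[5,5]^2. HN layers by μ_θ (2 steps, strictly decreasing):
  μ^(1)=5; μ^(2)=-1

((1, 1, 0, 0, 0); (2, 2, 2, 1, 3))


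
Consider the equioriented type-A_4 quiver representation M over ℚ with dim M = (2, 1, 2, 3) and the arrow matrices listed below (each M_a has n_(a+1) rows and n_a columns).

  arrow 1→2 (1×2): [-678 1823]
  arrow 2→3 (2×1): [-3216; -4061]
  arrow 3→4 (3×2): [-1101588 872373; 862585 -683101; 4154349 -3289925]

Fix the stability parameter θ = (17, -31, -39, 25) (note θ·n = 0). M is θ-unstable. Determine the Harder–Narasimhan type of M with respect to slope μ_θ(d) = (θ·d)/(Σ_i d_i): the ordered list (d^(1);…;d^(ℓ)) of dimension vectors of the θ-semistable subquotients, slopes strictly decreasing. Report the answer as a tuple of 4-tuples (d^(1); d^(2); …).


Via rank(M_{q-1}∘⋯∘M_p): M ≅ I[1,1], I[1,4], I[3,4], I[4,4].
μ_θ-semistable layers: μ^(1)=25; μ^(2)=17; μ^(3)=-53/3; μ^(4)=-39

((0, 0, 0, 3); (1, 0, 0, 0); (1, 1, 1, 0); (0, 0, 1, 0))


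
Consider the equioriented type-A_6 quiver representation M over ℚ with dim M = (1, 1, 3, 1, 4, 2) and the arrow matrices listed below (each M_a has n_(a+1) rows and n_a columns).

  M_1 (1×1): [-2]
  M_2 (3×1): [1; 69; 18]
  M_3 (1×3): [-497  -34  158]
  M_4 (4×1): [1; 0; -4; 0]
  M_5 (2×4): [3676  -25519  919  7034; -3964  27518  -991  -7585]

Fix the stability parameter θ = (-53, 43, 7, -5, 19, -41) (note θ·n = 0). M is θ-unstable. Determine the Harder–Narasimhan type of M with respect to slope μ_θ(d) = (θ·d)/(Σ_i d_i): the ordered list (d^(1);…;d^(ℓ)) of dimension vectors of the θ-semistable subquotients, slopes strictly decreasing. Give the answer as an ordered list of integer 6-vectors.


Via rank(M_{q-1}∘⋯∘M_p): M ≅ I[1,5], I[3,3]^2, I[5,5], I[5,6]^2.
μ_θ-semistable layers: μ^(1)=19; μ^(2)=15; μ^(3)=7; μ^(4)=-11; μ^(5)=-53

((0, 0, 0, 0, 2, 0); (0, 1, 1, 1, 0, 0); (0, 0, 2, 0, 0, 0); (0, 0, 0, 0, 2, 2); (1, 0, 0, 0, 0, 0))


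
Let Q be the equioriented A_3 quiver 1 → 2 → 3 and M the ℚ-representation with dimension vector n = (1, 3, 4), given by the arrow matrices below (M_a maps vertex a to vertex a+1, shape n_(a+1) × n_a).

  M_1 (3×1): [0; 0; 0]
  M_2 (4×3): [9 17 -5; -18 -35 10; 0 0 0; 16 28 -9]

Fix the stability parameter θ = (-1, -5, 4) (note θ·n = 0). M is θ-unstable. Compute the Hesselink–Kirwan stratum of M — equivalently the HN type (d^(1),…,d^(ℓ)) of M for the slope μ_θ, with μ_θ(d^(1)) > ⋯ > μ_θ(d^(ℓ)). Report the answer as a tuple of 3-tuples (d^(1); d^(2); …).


Via rank(M_{q-1}∘⋯∘M_p): M ≅ I[1,1], I[2,3]^3, I[3,3].
μ_θ-semistable layers: μ^(1)=4; μ^(2)=-1; μ^(3)=-5

((0, 0, 4); (1, 0, 0); (0, 3, 0))


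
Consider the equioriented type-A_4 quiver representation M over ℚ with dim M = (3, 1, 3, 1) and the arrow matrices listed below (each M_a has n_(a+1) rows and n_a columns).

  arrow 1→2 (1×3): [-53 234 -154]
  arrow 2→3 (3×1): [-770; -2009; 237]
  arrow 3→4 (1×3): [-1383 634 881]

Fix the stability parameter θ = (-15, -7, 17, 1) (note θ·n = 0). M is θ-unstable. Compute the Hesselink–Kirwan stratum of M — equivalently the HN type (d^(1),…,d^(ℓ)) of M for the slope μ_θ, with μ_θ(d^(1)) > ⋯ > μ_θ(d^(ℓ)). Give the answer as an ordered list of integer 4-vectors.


Interval decomposition of M: I[1,1]^2, I[1,4], I[3,3]^2.
HN type (ℓ=4): μ^(1)=17; μ^(2)=9; μ^(3)=-7; μ^(4)=-15

((0, 0, 2, 0); (0, 0, 1, 1); (0, 1, 0, 0); (3, 0, 0, 0))


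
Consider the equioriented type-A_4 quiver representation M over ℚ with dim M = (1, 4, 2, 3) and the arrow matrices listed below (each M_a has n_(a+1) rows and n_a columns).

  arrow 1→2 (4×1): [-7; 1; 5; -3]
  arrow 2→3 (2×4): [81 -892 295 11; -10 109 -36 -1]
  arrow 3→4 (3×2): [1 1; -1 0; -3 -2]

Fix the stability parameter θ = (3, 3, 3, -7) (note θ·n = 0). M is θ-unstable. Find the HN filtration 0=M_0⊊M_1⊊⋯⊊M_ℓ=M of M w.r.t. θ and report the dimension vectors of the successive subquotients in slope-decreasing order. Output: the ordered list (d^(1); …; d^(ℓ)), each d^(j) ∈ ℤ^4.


Interval decomposition of M: I[1,4], I[2,2]^2, I[2,4], I[4,4].
HN type (ℓ=4): μ^(1)=3; μ^(2)=1/2; μ^(3)=-1/3; μ^(4)=-7

((0, 2, 0, 0); (1, 1, 1, 1); (0, 1, 1, 1); (0, 0, 0, 1))


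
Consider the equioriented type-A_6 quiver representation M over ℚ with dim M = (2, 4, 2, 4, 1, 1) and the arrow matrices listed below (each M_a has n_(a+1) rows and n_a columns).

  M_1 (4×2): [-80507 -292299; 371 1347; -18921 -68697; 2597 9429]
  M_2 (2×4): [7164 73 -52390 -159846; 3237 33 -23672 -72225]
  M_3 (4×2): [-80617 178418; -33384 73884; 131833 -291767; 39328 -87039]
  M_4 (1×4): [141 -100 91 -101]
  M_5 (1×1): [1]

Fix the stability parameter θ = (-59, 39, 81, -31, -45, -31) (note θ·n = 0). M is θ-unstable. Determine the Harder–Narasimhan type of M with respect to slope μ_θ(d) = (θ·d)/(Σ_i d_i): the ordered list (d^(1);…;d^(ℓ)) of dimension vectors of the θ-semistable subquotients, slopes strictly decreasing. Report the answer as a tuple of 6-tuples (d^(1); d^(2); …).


Barcode: M ≅ I[1,1], I[1,6], I[2,2]^2, I[2,4], I[4,4]^2. HN layers by μ_θ (5 steps, strictly decreasing):
  μ^(1)=39; μ^(2)=89/3; μ^(3)=13/5; μ^(4)=-31; μ^(5)=-59

((0, 2, 0, 0, 0, 0); (0, 1, 1, 1, 0, 0); (0, 1, 1, 1, 1, 1); (0, 0, 0, 2, 0, 0); (2, 0, 0, 0, 0, 0))


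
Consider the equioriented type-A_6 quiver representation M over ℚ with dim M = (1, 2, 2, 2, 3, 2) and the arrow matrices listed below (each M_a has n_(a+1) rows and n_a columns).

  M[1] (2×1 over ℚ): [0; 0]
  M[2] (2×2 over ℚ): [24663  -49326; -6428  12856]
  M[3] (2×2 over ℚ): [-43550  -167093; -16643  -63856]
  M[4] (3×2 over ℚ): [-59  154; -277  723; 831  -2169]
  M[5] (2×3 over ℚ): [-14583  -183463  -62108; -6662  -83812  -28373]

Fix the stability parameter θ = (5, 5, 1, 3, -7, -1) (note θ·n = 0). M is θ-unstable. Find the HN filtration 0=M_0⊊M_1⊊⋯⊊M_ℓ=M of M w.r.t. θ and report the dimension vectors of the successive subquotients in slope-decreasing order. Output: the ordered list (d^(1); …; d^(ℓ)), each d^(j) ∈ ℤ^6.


Barcode: M ≅ I[1,1], I[2,2], I[2,6], I[3,6], I[5,5]. HN layers by μ_θ (4 steps, strictly decreasing):
  μ^(1)=5; μ^(2)=1/5; μ^(3)=-1; μ^(4)=-7

((1, 1, 0, 0, 0, 0); (0, 1, 1, 1, 1, 1); (0, 0, 1, 1, 1, 1); (0, 0, 0, 0, 1, 0))


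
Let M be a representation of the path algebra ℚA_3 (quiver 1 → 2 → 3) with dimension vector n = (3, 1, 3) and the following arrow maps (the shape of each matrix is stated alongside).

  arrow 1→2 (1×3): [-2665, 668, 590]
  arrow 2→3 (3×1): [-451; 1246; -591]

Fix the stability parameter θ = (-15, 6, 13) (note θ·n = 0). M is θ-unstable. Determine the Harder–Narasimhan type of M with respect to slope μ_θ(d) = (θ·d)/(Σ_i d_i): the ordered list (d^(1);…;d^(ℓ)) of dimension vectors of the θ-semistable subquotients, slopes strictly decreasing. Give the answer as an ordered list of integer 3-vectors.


Barcode: M ≅ I[1,1]^2, I[1,3], I[3,3]^2. HN layers by μ_θ (3 steps, strictly decreasing):
  μ^(1)=13; μ^(2)=6; μ^(3)=-15

((0, 0, 3); (0, 1, 0); (3, 0, 0))


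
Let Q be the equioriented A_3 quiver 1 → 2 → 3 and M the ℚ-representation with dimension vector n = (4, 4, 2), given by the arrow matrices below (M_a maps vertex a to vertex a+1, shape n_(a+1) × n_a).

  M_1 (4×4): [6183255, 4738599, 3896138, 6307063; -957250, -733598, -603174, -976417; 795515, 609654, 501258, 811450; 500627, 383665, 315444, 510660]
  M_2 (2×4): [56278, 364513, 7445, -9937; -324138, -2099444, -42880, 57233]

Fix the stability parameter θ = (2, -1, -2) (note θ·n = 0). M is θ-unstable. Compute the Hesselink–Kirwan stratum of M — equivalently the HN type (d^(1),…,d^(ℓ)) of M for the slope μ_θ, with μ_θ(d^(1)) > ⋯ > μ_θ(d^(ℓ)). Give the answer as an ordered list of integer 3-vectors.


Interval decomposition of M: I[1,2]^2, I[1,3]^2.
HN type (ℓ=2): μ^(1)=1/2; μ^(2)=-1/3

((2, 2, 0); (2, 2, 2))


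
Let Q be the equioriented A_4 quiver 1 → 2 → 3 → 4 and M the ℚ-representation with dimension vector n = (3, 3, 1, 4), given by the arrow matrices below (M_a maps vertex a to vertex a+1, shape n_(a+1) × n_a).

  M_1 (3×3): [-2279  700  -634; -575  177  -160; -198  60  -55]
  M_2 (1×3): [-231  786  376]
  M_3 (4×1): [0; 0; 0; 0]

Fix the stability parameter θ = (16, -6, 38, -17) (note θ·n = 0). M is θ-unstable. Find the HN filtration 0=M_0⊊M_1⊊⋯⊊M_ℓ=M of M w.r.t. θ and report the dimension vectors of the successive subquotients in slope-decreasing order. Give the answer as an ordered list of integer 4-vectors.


Via rank(M_{q-1}∘⋯∘M_p): M ≅ I[1,2]^2, I[1,3], I[4,4]^4.
μ_θ-semistable layers: μ^(1)=38; μ^(2)=5; μ^(3)=-17

((0, 0, 1, 0); (3, 3, 0, 0); (0, 0, 0, 4))


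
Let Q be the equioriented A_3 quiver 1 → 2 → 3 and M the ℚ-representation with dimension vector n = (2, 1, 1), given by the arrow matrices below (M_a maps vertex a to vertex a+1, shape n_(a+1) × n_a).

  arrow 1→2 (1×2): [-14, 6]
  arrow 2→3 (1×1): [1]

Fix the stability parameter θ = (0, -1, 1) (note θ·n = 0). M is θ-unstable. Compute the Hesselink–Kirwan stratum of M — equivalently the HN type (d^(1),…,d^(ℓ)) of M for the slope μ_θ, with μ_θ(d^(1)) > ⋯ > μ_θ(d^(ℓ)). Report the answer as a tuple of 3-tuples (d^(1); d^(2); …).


Interval decomposition of M: I[1,1], I[1,3].
HN type (ℓ=3): μ^(1)=1; μ^(2)=0; μ^(3)=-1/2

((0, 0, 1); (1, 0, 0); (1, 1, 0))


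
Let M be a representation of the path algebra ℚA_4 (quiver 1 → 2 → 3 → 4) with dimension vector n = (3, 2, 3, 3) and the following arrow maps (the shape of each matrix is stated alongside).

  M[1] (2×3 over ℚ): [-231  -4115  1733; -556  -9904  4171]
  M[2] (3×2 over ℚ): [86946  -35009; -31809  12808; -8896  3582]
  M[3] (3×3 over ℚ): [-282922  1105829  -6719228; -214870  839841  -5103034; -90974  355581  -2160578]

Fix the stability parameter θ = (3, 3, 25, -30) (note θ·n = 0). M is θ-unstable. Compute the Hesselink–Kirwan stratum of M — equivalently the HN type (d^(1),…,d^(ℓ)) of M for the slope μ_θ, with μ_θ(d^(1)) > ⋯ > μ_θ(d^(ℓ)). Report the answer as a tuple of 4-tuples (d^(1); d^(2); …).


Via rank(M_{q-1}∘⋯∘M_p): M ≅ I[1,1], I[1,3], I[1,4], I[3,4], I[4,4].
μ_θ-semistable layers: μ^(1)=25; μ^(2)=3; μ^(3)=1/4; μ^(4)=-5/2; μ^(5)=-30

((0, 0, 1, 0); (2, 1, 0, 0); (1, 1, 1, 1); (0, 0, 1, 1); (0, 0, 0, 1))


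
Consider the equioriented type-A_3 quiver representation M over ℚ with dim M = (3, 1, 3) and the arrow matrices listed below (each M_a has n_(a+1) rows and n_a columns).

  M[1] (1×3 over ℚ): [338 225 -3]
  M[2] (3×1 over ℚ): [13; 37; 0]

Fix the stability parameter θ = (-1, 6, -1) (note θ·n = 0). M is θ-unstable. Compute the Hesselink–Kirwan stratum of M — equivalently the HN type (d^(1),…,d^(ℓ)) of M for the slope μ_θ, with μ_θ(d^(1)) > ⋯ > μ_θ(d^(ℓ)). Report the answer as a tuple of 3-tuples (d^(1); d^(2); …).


Interval decomposition of M: I[1,1]^2, I[1,3], I[3,3]^2.
HN type (ℓ=2): μ^(1)=5/2; μ^(2)=-1

((0, 1, 1); (3, 0, 2))


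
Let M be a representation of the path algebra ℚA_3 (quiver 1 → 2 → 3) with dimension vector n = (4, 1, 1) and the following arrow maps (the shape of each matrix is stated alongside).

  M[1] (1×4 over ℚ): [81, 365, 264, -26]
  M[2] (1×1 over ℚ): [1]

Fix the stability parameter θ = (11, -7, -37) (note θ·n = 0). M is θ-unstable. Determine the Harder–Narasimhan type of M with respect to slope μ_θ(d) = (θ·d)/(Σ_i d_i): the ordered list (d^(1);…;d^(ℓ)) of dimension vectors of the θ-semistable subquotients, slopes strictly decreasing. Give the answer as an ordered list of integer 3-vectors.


Interval decomposition of M: I[1,1]^3, I[1,3].
HN type (ℓ=2): μ^(1)=11; μ^(2)=-11

((3, 0, 0); (1, 1, 1))


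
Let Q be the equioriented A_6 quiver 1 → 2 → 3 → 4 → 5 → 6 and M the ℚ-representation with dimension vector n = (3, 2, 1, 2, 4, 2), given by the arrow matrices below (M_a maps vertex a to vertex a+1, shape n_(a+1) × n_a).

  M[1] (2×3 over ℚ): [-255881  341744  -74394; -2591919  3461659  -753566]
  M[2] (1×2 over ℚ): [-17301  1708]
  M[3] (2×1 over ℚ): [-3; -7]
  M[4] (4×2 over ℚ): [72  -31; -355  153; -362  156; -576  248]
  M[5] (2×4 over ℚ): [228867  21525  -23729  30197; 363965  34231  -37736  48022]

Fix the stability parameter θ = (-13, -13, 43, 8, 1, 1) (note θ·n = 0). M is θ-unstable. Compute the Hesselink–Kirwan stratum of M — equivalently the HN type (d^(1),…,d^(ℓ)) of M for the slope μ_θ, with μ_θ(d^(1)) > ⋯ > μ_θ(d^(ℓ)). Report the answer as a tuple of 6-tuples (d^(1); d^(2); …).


Via rank(M_{q-1}∘⋯∘M_p): M ≅ I[1,1], I[1,2], I[1,6], I[4,5], I[5,5], I[5,6].
μ_θ-semistable layers: μ^(1)=53/4; μ^(2)=9/2; μ^(3)=1; μ^(4)=-13

((0, 0, 1, 1, 1, 1); (0, 0, 0, 1, 1, 0); (0, 0, 0, 0, 2, 1); (3, 2, 0, 0, 0, 0))


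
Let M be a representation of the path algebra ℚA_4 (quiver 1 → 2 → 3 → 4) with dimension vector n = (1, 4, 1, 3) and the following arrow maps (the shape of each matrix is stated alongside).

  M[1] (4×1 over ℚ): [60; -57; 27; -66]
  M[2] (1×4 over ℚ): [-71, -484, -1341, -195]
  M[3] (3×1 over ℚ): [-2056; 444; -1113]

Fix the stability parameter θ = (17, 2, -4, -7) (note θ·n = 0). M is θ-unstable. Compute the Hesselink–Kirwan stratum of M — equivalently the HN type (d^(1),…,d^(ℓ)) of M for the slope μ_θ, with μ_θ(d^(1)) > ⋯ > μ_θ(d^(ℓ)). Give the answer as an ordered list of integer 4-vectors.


Via rank(M_{q-1}∘⋯∘M_p): M ≅ I[1,4], I[2,2]^3, I[4,4]^2.
μ_θ-semistable layers: μ^(1)=2; μ^(2)=-7

((1, 4, 1, 1); (0, 0, 0, 2))


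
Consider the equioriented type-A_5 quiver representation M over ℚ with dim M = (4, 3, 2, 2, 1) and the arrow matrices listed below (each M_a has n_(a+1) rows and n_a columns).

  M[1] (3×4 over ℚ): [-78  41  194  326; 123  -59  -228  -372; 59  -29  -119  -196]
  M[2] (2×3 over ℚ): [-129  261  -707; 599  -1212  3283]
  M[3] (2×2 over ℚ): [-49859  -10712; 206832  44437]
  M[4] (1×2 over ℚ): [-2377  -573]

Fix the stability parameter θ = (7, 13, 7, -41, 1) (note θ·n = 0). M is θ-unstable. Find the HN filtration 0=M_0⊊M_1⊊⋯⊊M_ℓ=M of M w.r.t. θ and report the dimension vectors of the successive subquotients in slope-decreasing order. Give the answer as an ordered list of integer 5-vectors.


Via rank(M_{q-1}∘⋯∘M_p): M ≅ I[1,1], I[1,2], I[1,4], I[1,5].
μ_θ-semistable layers: μ^(1)=13; μ^(2)=7; μ^(3)=1; μ^(4)=-7/2

((0, 1, 0, 0, 0); (2, 0, 0, 0, 0); (0, 0, 0, 0, 1); (2, 2, 2, 2, 0))


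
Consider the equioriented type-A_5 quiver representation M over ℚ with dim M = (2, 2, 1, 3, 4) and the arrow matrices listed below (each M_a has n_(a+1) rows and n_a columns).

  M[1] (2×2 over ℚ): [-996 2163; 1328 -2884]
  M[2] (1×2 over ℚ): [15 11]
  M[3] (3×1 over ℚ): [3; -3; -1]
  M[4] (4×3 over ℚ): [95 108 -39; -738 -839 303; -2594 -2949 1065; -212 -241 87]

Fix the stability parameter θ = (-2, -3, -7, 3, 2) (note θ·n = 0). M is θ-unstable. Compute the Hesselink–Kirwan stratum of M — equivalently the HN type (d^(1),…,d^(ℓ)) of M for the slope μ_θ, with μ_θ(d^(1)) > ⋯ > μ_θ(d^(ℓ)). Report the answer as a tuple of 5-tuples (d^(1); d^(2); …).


Barcode: M ≅ I[1,1], I[1,4], I[2,2], I[4,5]^2, I[5,5]^2. HN layers by μ_θ (6 steps, strictly decreasing):
  μ^(1)=3; μ^(2)=5/2; μ^(3)=2; μ^(4)=-2; μ^(5)=-3; μ^(6)=-4

((0, 0, 0, 1, 0); (0, 0, 0, 2, 2); (0, 0, 0, 0, 2); (1, 0, 0, 0, 0); (0, 1, 0, 0, 0); (1, 1, 1, 0, 0))


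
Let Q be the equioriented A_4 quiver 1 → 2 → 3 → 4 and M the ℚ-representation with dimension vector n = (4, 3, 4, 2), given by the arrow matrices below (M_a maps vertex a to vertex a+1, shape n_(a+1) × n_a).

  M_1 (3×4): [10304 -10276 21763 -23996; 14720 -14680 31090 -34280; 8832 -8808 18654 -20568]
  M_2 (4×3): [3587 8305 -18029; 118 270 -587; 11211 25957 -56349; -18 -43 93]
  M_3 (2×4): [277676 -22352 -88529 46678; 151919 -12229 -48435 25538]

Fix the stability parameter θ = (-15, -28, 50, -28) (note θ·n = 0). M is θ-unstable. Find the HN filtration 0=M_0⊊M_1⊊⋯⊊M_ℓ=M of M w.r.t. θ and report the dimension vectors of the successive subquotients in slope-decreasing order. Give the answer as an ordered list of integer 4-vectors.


Via rank(M_{q-1}∘⋯∘M_p): M ≅ I[1,1]^3, I[1,4], I[2,3], I[2,4], I[3,3].
μ_θ-semistable layers: μ^(1)=50; μ^(2)=11; μ^(3)=-15; μ^(4)=-43/2; μ^(5)=-28

((0, 0, 2, 0); (0, 0, 2, 2); (3, 0, 0, 0); (1, 1, 0, 0); (0, 2, 0, 0))


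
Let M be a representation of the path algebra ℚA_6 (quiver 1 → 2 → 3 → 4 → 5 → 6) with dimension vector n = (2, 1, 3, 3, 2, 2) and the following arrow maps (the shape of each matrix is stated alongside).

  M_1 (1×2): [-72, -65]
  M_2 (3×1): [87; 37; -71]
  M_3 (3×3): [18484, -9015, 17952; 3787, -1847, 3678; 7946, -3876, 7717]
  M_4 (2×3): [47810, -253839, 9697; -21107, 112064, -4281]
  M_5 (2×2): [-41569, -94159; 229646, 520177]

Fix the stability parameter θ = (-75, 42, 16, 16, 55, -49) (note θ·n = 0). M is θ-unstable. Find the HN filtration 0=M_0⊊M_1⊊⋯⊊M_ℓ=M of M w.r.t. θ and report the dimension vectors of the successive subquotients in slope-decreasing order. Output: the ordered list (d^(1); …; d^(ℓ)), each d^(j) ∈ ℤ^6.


Interval decomposition of M: I[1,1], I[1,6], I[3,4], I[3,6].
HN type (ℓ=3): μ^(1)=16; μ^(2)=19/2; μ^(3)=-75

((0, 1, 2, 2, 1, 1); (0, 0, 1, 1, 1, 1); (2, 0, 0, 0, 0, 0))


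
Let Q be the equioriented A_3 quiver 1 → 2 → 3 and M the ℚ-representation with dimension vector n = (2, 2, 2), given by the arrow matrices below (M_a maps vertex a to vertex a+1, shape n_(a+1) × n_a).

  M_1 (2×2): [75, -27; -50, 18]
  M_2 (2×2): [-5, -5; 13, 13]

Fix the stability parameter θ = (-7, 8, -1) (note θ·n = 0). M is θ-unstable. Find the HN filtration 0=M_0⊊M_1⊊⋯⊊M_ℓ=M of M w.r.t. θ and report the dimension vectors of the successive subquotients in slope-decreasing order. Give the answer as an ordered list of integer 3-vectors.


Via rank(M_{q-1}∘⋯∘M_p): M ≅ I[1,1], I[1,3], I[2,2], I[3,3].
μ_θ-semistable layers: μ^(1)=8; μ^(2)=7/2; μ^(3)=-1; μ^(4)=-7

((0, 1, 0); (0, 1, 1); (0, 0, 1); (2, 0, 0))


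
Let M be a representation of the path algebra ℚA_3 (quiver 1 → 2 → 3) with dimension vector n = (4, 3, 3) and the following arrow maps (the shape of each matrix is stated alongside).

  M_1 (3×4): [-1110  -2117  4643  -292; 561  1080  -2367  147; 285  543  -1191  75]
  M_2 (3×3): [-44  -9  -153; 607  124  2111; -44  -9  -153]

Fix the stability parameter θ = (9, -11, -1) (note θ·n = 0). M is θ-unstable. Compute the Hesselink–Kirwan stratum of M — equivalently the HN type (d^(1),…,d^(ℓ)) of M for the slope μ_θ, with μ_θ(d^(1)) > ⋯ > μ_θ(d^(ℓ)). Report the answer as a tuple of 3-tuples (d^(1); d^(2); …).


Barcode: M ≅ I[1,1], I[1,2], I[1,3]^2, I[3,3]. HN layers by μ_θ (2 steps, strictly decreasing):
  μ^(1)=9; μ^(2)=-1

((1, 0, 0); (3, 3, 3))


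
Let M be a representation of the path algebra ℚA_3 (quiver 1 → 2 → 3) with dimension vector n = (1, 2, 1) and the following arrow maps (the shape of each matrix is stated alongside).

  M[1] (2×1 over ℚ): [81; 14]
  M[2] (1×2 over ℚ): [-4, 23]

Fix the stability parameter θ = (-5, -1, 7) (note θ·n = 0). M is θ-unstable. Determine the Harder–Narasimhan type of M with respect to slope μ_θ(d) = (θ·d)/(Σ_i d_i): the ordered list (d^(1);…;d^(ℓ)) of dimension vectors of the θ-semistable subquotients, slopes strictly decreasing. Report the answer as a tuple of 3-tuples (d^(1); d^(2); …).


Interval decomposition of M: I[1,3], I[2,2].
HN type (ℓ=3): μ^(1)=7; μ^(2)=-1; μ^(3)=-5

((0, 0, 1); (0, 2, 0); (1, 0, 0))


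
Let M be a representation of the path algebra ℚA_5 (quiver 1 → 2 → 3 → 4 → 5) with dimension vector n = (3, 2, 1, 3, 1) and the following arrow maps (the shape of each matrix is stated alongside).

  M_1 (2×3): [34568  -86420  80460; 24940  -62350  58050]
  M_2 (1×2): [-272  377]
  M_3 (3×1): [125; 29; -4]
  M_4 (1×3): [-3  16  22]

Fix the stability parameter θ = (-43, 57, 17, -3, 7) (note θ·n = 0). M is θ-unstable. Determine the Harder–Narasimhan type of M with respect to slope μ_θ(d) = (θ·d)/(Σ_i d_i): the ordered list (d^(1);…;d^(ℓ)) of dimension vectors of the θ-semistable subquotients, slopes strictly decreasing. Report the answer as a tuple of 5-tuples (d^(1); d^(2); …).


Interval decomposition of M: I[1,1]^2, I[1,5], I[2,2], I[4,4]^2.
HN type (ℓ=4): μ^(1)=57; μ^(2)=39/2; μ^(3)=-3; μ^(4)=-43

((0, 1, 0, 0, 0); (0, 1, 1, 1, 1); (0, 0, 0, 2, 0); (3, 0, 0, 0, 0))


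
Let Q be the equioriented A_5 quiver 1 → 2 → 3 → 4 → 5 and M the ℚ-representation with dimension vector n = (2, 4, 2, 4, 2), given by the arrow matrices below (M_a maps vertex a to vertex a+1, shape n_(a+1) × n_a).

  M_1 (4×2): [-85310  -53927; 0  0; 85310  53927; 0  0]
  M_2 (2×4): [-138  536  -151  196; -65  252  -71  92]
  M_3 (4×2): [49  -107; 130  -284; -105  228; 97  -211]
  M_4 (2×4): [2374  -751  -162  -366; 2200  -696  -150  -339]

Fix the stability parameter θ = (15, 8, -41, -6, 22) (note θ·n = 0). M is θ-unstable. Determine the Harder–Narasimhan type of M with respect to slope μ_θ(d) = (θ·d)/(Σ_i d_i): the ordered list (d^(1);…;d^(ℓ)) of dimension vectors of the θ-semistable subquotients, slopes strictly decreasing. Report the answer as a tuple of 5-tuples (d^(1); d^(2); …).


Barcode: M ≅ I[1,1], I[1,5], I[2,2]^2, I[2,4], I[4,4], I[4,5]. HN layers by μ_θ (5 steps, strictly decreasing):
  μ^(1)=22; μ^(2)=15; μ^(3)=8; μ^(4)=-6; μ^(5)=-33/2

((0, 0, 0, 0, 2); (1, 0, 0, 0, 0); (0, 2, 0, 0, 0); (1, 1, 1, 4, 0); (0, 1, 1, 0, 0))
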